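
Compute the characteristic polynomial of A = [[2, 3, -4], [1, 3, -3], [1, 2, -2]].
χ_A(x) = (x - 1)^3

xI - A = [[x - 2, -3, 4], [-1, x - 3, 3], [-1, -2, x + 2]].

Expanding det(xI - A) along the first row:
det(xI - A) = + (x - 2)·det([[x - 3, 3], [-2, x + 2]]) - (-3)·det([[-1, 3], [-1, x + 2]]) + (4)·det([[-1, x - 3], [-1, -2]]).

Evaluating gives χ_A(x) = x^3 - 3x^2 + 3x - 1 = (x - 1)^3.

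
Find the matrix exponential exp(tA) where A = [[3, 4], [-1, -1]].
A has Jordan form J = [[1, 1], [0, 1]] with A = PJP^{-1}, so e^{tA} = P e^{tJ} P^{-1}.

For a Jordan block J_k(λ), e^{tJ_k(λ)} = e^{λt} · (I + tN + t^2 N^2/2! + ... + t^{k-1} N^{k-1}/(k-1)!) where N is the nilpotent superdiagonal part.

Assembling the blocks and conjugating back gives the entries of e^{tA} as shown above.

e^{tA} = [[(2*t + 1)*e^{t}, 4*t*e^{t}], [-t*e^{t}, (1 - 2*t)*e^{t}]]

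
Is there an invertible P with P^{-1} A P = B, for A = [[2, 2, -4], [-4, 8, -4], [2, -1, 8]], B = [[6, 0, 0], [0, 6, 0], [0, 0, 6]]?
Both have characteristic polynomial (x - 6)^3, but the minimal polynomial of A is (x - 6)^2 while the minimal polynomial of B is x - 6. The minimal polynomial is a similarity invariant, so A and B are not similar.

No.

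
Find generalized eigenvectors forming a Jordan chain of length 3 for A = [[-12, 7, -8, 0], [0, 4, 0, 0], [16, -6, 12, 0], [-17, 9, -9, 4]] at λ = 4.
v_1 = [[-2, 1, 5, -2]]^T, v_2 = [[-1, 0, 2, -2]]^T, v_3 = [[0, 0, 0, -1]]^T

We seek v_1 ∈ ker((A - 4I)^3) \ ker((A - 4I)^2), then set v_{i+1} = (A - 4I) v_i.

One such chain is v_1 = [[-2, 1, 5, -2]]^T, v_2 = [[-1, 0, 2, -2]]^T, v_3 = [[0, 0, 0, -1]]^T. Check: (A - 4I) v_3 = [[0, 0, 0, 0]]^T = 0.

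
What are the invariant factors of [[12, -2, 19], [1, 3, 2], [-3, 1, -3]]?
The Jordan structure of A has elementary divisors (x - 4)^3. Arranging the block sizes at each eigenvalue in decreasing order and taking row products gives the invariant factors.

Invariant factors (smallest first, each dividing the next): (x - 4)^3.

Check: the last factor (x - 4)^3 is the minimal polynomial, and the product (x - 4)^3 is the characteristic polynomial.

(x - 4)^3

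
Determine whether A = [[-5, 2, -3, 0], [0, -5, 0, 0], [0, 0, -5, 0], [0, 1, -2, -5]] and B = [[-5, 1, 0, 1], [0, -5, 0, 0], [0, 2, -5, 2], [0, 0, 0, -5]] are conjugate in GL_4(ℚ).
Both have characteristic polynomial (x + 5)^4 and minimal polynomial (x + 5)^2. But rank(A + 5I) = 2 for A while rank(B + 5I) = 1 for B, so the number of Jordan blocks at λ = -5 differs. A and B are not similar.

No.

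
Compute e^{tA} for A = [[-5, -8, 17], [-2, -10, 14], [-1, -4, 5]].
e^{tA} = [[(1 - t)*e^{-4*t}, (-2*t - 3*e^{2*t} + 3)*e^{-4*t}, (5*t + 6*e^{2*t} - 6)*e^{-4*t}], [-2*t*e^{-4*t}, (-4*t - e^{2*t} + 2)*e^{-4*t}, 2*(5*t + e^{2*t} - 1)*e^{-4*t}], [-t*e^{-4*t}, (-2*t - e^{2*t} + 1)*e^{-4*t}, (5*t + 2*e^{2*t} - 1)*e^{-4*t}]]

A has Jordan form J = [[-4, 1, 0], [0, -4, 0], [0, 0, -2]] with A = PJP^{-1}, so e^{tA} = P e^{tJ} P^{-1}.

For a Jordan block J_k(λ), e^{tJ_k(λ)} = e^{λt} · (I + tN + t^2 N^2/2! + ... + t^{k-1} N^{k-1}/(k-1)!) where N is the nilpotent superdiagonal part.

Assembling the blocks and conjugating back gives the entries of e^{tA} as shown above.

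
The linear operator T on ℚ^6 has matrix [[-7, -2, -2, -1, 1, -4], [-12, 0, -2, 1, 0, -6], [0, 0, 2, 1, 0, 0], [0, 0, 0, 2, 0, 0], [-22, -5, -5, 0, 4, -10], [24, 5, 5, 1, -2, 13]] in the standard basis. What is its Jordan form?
J = [[2, 1, 0, 0, 0, 0], [0, 2, 0, 0, 0, 0], [0, 0, 2, 1, 0, 0], [0, 0, 0, 2, 0, 0], [0, 0, 0, 0, 3, 0], [0, 0, 0, 0, 0, 3]]

The characteristic polynomial is det(xI - A) = (x - 3)^2(x - 2)^4, so the eigenvalues are 2 (algebraic multiplicity 4), 3 (algebraic multiplicity 2).

For λ = 2: rank(A - 2I) = 4, rank((A - 2I)^2) = 2. The eigenspace has dimension 6 - 4 = 2, so there are 2 Jordan blocks; the rank sequence gives block sizes [2, 2].

For λ = 3: rank(A - 3I) = 4. The eigenspace has dimension 6 - 4 = 2, so there are 2 Jordan blocks; the rank sequence gives block sizes [1, 1].

Assembling the blocks gives the Jordan form J above.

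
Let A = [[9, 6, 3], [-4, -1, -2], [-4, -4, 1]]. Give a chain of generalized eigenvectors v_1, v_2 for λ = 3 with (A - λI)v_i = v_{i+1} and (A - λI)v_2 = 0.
We seek v_1 ∈ ker((A - 3I)^2) \ ker(A - 3I), then set v_{i+1} = (A - 3I) v_i.

One such chain is v_1 = [[2, -1, -1]]^T, v_2 = [[3, -2, -2]]^T. Check: (A - 3I) v_2 = [[0, 0, 0]]^T = 0.

v_1 = [[2, -1, -1]]^T, v_2 = [[3, -2, -2]]^T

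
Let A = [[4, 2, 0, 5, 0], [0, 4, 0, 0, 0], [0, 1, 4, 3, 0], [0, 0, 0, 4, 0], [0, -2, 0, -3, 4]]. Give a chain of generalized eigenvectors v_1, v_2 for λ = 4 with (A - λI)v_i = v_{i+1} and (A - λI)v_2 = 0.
We seek v_1 ∈ ker((A - 4I)^2) \ ker(A - 4I), then set v_{i+1} = (A - 4I) v_i.

One such chain is v_1 = [[2, 1, 1, 0, -1]]^T, v_2 = [[2, 0, 1, 0, -2]]^T. Check: (A - 4I) v_2 = [[0, 0, 0, 0, 0]]^T = 0.

v_1 = [[2, 1, 1, 0, -1]]^T, v_2 = [[2, 0, 1, 0, -2]]^T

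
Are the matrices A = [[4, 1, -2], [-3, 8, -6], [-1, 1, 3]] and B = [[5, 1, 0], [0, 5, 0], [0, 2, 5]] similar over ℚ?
Yes.

Two matrices over a field are similar if and only if they have the same invariant factors.

Both A and B have characteristic polynomial (x - 5)^3 and minimal polynomial (x - 5)^2. Computing further, both have invariant factors x - 5, (x - 5)^2. Hence A and B are similar.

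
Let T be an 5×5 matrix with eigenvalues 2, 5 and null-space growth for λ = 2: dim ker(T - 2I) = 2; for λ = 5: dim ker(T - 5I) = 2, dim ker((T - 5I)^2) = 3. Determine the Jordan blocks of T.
Jordan blocks: (2, 1), (2, 1), (5, 2), (5, 1)

λ = 2: successive nullity increments [2] count blocks of size ≥ k; block sizes are [1, 1].
λ = 5: successive nullity increments [2, 1] count blocks of size ≥ k; block sizes are [2, 1].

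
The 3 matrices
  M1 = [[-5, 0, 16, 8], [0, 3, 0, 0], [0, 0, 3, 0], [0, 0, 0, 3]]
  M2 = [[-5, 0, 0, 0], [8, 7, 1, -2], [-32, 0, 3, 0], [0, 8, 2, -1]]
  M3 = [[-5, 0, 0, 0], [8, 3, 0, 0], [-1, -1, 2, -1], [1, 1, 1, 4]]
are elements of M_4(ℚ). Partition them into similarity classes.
Characteristic polynomials: χ_{M1} = (x - 3)^3(x + 5), χ_{M2} = (x - 3)^3(x + 5), χ_{M3} = (x - 3)^3(x + 5).

{M1}: invariant factors x - 3, x - 3, (x - 3)(x + 5).

{M2, M3}: invariant factors x - 3, (x - 3)^2(x + 5).

Matrices are similar if and only if their invariant-factor lists agree; the partition into similarity classes is {M1}, {M2, M3}.

2 classes: {M1}, {M2, M3}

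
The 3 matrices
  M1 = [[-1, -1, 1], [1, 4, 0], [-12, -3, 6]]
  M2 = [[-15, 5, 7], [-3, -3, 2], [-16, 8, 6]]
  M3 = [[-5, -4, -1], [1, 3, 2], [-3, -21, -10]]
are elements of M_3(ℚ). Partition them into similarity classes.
2 classes: {M1}, {M2, M3}

Characteristic polynomials: χ_{M1} = (x - 3)^3, χ_{M2} = (x + 4)^3, χ_{M3} = (x + 4)^3.

{M1}: invariant factors (x - 3)^3.

{M2, M3}: invariant factors (x + 4)^3.

Matrices are similar if and only if their invariant-factor lists agree; the partition into similarity classes is {M1}, {M2, M3}.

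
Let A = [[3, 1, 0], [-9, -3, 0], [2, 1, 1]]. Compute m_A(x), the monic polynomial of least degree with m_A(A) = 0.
The characteristic polynomial factors as x^2(x - 1). The minimal polynomial is ∏(x - λ)^{k_λ} where k_λ is the size of the largest Jordan block at λ.

For λ = 0: rank(A) = 2, and the largest Jordan block has size 2 (the smallest k with rank(A^k) = rank(A^(k+1))).
For λ = 1: rank(A - I) = 2, and the largest Jordan block has size 1 (the smallest k with rank((A - I)^k) = rank((A - I)^(k+1))).

So m_A(x) = x^2(x - 1).

m_A(x) = x^2(x - 1)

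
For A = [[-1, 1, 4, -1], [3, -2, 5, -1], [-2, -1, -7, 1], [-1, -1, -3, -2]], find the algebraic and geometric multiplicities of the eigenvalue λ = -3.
algebraic multiplicity 4, geometric multiplicity 2

The characteristic polynomial is (x + 3)^4, so the factor x + 3 appears with exponent 4: the algebraic multiplicity is 4.

rank(A + 3I) = 2, so the eigenspace has dimension 4 - 2 = 2: the geometric multiplicity is 2.

Since 2 < 4, A is not diagonalizable.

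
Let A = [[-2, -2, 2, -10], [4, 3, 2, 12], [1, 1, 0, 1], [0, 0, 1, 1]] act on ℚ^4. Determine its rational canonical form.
The invariant factors of A (the non-unit diagonal entries of the Smith normal form of xI - A over ℚ[x]) are (x - 2)(x^3 - 2x - 5), each dividing the next. The characteristic polynomial is their product, (x - 2)(x^3 - 2x - 5).

The rational canonical form is the block-diagonal matrix of companion matrices C(f_i):
R = [[0, 0, 0, -10], [1, 0, 0, 1], [0, 1, 0, 2], [0, 0, 1, 2]].

Note the characteristic polynomial does not split into linear factors over ℚ, so A has no Jordan form over ℚ; the rational canonical form exists over any field.

R = [[0, 0, 0, -10], [1, 0, 0, 1], [0, 1, 0, 2], [0, 0, 1, 2]]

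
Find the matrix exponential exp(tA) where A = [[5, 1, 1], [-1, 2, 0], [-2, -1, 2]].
e^{tA} = [[(t^2 + 4*t + 2)*e^{3*t}/2, t*e^{3*t}, t*(t + 2)*e^{3*t}/2], [t*(-t - 2)*e^{3*t}/2, (1 - t)*e^{3*t}, -t^2*e^{3*t}/2], [t*(-t - 4)*e^{3*t}/2, -t*e^{3*t}, (-t^2/2 - t + 1)*e^{3*t}]]

A has Jordan form J = [[3, 1, 0], [0, 3, 1], [0, 0, 3]] with A = PJP^{-1}, so e^{tA} = P e^{tJ} P^{-1}.

For a Jordan block J_k(λ), e^{tJ_k(λ)} = e^{λt} · (I + tN + t^2 N^2/2! + ... + t^{k-1} N^{k-1}/(k-1)!) where N is the nilpotent superdiagonal part.

Assembling the blocks and conjugating back gives the entries of e^{tA} as shown above.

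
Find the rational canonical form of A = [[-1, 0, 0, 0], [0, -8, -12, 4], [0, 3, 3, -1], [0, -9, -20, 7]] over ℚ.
R = [[-1, 0, 0, 0], [0, 0, 0, 4], [0, 1, 0, 7], [0, 0, 1, 2]]

The invariant factors of A (the non-unit diagonal entries of the Smith normal form of xI - A over ℚ[x]) are x + 1, (x - 4)(x + 1)^2, each dividing the next. The characteristic polynomial is their product, (x - 4)(x + 1)^3.

The rational canonical form is the block-diagonal matrix of companion matrices C(f_i):
R = [[-1, 0, 0, 0], [0, 0, 0, 4], [0, 1, 0, 7], [0, 0, 1, 2]].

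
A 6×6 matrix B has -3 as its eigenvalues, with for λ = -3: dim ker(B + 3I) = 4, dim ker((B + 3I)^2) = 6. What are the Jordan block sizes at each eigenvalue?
λ = -3: successive nullity increments [4, 2] count blocks of size ≥ k; block sizes are [2, 2, 1, 1].

Jordan blocks: (-3, 2), (-3, 2), (-3, 1), (-3, 1)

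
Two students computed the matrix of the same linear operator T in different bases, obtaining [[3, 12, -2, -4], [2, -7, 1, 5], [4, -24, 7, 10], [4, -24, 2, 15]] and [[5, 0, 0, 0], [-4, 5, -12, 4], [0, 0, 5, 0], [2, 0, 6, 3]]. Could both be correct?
No.

Both have characteristic polynomial (x - 5)^3(x - 3), but the minimal polynomial of A is (x - 5)^2(x - 3) while the minimal polynomial of B is (x - 5)(x - 3). The minimal polynomial is a similarity invariant, so A and B are not similar.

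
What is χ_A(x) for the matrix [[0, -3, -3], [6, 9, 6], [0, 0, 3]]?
xI - A = [[x, 3, 3], [-6, x - 9, -6], [0, 0, x - 3]].

Expanding det(xI - A) along the first row:
det(xI - A) = + (x)·det([[x - 9, -6], [0, x - 3]]) - (3)·det([[-6, -6], [0, x - 3]]) + (3)·det([[-6, x - 9], [0, 0]]).

Evaluating gives χ_A(x) = x^3 - 12x^2 + 45x - 54 = (x - 6)(x - 3)^2.

χ_A(x) = (x - 6)(x - 3)^2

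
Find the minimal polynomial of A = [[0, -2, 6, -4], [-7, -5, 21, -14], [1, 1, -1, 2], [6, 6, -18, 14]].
The characteristic polynomial factors as (x - 2)^4. The minimal polynomial is ∏(x - λ)^{k_λ} where k_λ is the size of the largest Jordan block at λ.

For λ = 2: rank(A - 2I) = 1, and the largest Jordan block has size 2 (the smallest k with rank((A - 2I)^k) = rank((A - 2I)^(k+1))).

So m_A(x) = (x - 2)^2.

m_A(x) = (x - 2)^2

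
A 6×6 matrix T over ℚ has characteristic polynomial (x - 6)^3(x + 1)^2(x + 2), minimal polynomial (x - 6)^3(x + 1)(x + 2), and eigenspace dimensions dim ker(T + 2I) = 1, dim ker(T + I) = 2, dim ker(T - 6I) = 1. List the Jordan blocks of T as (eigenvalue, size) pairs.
Jordan blocks: (-2, 1), (-1, 1), (-1, 1), (6, 3)

λ = -2: algebraic multiplicity 1 (exponent in χ_T), largest block size 1 (exponent in m_T), 1 block (geometric multiplicity). This forces block sizes [1].
λ = -1: algebraic multiplicity 2 (exponent in χ_T), largest block size 1 (exponent in m_T), 2 blocks (geometric multiplicity). These force block sizes [1, 1].
λ = 6: algebraic multiplicity 3 (exponent in χ_T), largest block size 3 (exponent in m_T), 1 block (geometric multiplicity). This forces block sizes [3].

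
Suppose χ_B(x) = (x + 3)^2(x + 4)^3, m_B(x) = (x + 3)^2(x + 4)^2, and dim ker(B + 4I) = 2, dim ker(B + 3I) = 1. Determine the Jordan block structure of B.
λ = -4: algebraic multiplicity 3 (exponent in χ_B), largest block size 2 (exponent in m_B), 2 blocks (geometric multiplicity). These force block sizes [2, 1].
λ = -3: algebraic multiplicity 2 (exponent in χ_B), largest block size 2 (exponent in m_B), 1 block (geometric multiplicity). This forces block sizes [2].

Jordan blocks: (-4, 2), (-4, 1), (-3, 2)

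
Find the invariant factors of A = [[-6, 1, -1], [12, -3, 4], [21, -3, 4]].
The Jordan structure of A has elementary divisors (x + 3)^2, (x - 1). Arranging the block sizes at each eigenvalue in decreasing order and taking row products gives the invariant factors.

Invariant factors (smallest first, each dividing the next): (x - 1)(x + 3)^2.

Check: the last factor (x - 1)(x + 3)^2 is the minimal polynomial, and the product (x - 1)(x + 3)^2 is the characteristic polynomial.

(x - 1)(x + 3)^2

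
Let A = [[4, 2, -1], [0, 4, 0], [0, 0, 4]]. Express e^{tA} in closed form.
A has Jordan form J = [[4, 1, 0], [0, 4, 0], [0, 0, 4]] with A = PJP^{-1}, so e^{tA} = P e^{tJ} P^{-1}.

For a Jordan block J_k(λ), e^{tJ_k(λ)} = e^{λt} · (I + tN + t^2 N^2/2! + ... + t^{k-1} N^{k-1}/(k-1)!) where N is the nilpotent superdiagonal part.

Assembling the blocks and conjugating back gives the entries of e^{tA} as shown above.

e^{tA} = [[e^{4*t}, 2*t*e^{4*t}, -t*e^{4*t}], [0, e^{4*t}, 0], [0, 0, e^{4*t}]]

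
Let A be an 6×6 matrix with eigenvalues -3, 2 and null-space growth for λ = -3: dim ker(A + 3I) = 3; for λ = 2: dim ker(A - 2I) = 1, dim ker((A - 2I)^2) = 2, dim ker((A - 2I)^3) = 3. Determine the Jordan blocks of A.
Jordan blocks: (-3, 1), (-3, 1), (-3, 1), (2, 3)

λ = -3: successive nullity increments [3] count blocks of size ≥ k; block sizes are [1, 1, 1].
λ = 2: successive nullity increments [1, 1, 1] count blocks of size ≥ k; block sizes are [3].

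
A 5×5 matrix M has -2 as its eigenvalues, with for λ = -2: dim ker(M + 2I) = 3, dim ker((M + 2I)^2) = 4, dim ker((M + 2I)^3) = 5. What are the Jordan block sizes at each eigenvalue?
λ = -2: successive nullity increments [3, 1, 1] count blocks of size ≥ k; block sizes are [3, 1, 1].

Jordan blocks: (-2, 3), (-2, 1), (-2, 1)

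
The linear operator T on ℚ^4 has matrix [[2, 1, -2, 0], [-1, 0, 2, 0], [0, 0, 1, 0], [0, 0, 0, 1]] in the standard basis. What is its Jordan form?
The characteristic polynomial is det(xI - A) = (x - 1)^4, so the eigenvalues are 1 (algebraic multiplicity 4).

For λ = 1: rank(A - I) = 1, rank((A - I)^2) = 0. The eigenspace has dimension 4 - 1 = 3, so there are 3 Jordan blocks; the rank sequence gives block sizes [2, 1, 1].

Assembling the blocks gives the Jordan form J above.

J = [[1, 1, 0, 0], [0, 1, 0, 0], [0, 0, 1, 0], [0, 0, 0, 1]]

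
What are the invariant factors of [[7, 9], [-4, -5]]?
(x - 1)^2

The Jordan structure of A has elementary divisors (x - 1)^2. Arranging the block sizes at each eigenvalue in decreasing order and taking row products gives the invariant factors.

Invariant factors (smallest first, each dividing the next): (x - 1)^2.

Check: the last factor (x - 1)^2 is the minimal polynomial, and the product (x - 1)^2 is the characteristic polynomial.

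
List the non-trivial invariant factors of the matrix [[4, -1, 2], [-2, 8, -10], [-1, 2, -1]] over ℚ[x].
(x - 4)^2(x - 3)

The Jordan structure of A has elementary divisors (x - 3), (x - 4)^2. Arranging the block sizes at each eigenvalue in decreasing order and taking row products gives the invariant factors.

Invariant factors (smallest first, each dividing the next): (x - 4)^2(x - 3).

Check: the last factor (x - 4)^2(x - 3) is the minimal polynomial, and the product (x - 4)^2(x - 3) is the characteristic polynomial.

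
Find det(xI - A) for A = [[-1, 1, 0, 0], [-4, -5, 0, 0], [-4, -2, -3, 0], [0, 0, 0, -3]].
χ_A(x) = (x + 3)^4

xI - A = [[x + 1, -1, 0, 0], [4, x + 5, 0, 0], [4, 2, x + 3, 0], [0, 0, 0, x + 3]].

Expanding det(xI - A) along the first row:
det(xI - A) = + (x + 1)·det([[x + 5, 0, 0], [2, x + 3, 0], [0, 0, x + 3]]) - (-1)·det([[4, 0, 0], [4, x + 3, 0], [0, 0, x + 3]]) + (0)·det([[4, x + 5, 0], [4, 2, 0], [0, 0, x + 3]]) - (0)·det([[4, x + 5, 0], [4, 2, x + 3], [0, 0, 0]]).

Evaluating gives χ_A(x) = x^4 + 12x^3 + 54x^2 + 108x + 81 = (x + 3)^4.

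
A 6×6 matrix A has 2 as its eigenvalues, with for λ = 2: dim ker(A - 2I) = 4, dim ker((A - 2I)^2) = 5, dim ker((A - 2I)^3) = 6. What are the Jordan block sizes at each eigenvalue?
Jordan blocks: (2, 3), (2, 1), (2, 1), (2, 1)

λ = 2: successive nullity increments [4, 1, 1] count blocks of size ≥ k; block sizes are [3, 1, 1, 1].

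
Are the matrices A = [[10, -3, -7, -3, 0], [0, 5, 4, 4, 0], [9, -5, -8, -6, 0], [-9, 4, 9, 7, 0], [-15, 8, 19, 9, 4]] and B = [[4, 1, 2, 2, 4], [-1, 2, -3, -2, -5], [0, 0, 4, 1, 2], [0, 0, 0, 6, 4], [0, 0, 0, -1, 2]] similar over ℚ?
Two matrices over a field are similar if and only if they have the same invariant factors.

Both A and B have characteristic polynomial (x - 4)^3(x - 3)^2 and minimal polynomial (x - 4)^2(x - 3)^2. Computing further, both have invariant factors x - 4, (x - 4)^2(x - 3)^2. Hence A and B are similar.

Yes.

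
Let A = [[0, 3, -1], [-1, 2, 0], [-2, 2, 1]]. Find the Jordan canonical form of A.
J = [[1, 1, 0], [0, 1, 1], [0, 0, 1]]

The characteristic polynomial is det(xI - A) = (x - 1)^3, so the eigenvalues are 1 (algebraic multiplicity 3).

For λ = 1: rank(A - I) = 2, rank((A - I)^2) = 1, rank((A - I)^3) = 0. The eigenspace has dimension 3 - 2 = 1, so there is 1 Jordan block; the rank sequence gives block sizes [3].

Assembling the blocks gives the Jordan form J above.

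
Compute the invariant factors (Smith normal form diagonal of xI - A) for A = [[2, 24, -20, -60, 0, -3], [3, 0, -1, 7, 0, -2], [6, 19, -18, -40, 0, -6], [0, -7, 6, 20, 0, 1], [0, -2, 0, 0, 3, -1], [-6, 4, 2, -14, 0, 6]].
(x - 2)^2, (x - 3)(x - 2)^3

The Jordan structure of A has elementary divisors (x - 2)^3, (x - 2)^2, (x - 3). Arranging the block sizes at each eigenvalue in decreasing order and taking row products gives the invariant factors.

Invariant factors (smallest first, each dividing the next): (x - 2)^2, (x - 3)(x - 2)^3.

Check: the last factor (x - 3)(x - 2)^3 is the minimal polynomial, and the product (x - 3)(x - 2)^5 is the characteristic polynomial.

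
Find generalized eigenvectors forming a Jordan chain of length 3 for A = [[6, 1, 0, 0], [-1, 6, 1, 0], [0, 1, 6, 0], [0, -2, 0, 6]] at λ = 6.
v_1 = [[-1, 0, 0, 0]]^T, v_2 = [[0, 1, 0, 0]]^T, v_3 = [[1, 0, 1, -2]]^T

We seek v_1 ∈ ker((A - 6I)^3) \ ker((A - 6I)^2), then set v_{i+1} = (A - 6I) v_i.

One such chain is v_1 = [[-1, 0, 0, 0]]^T, v_2 = [[0, 1, 0, 0]]^T, v_3 = [[1, 0, 1, -2]]^T. Check: (A - 6I) v_3 = [[0, 0, 0, 0]]^T = 0.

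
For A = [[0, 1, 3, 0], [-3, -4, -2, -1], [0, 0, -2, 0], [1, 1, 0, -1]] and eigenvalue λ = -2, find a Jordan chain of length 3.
v_1 = [[-1, -1, 1, 2]]^T, v_2 = [[0, 1, 0, 0]]^T, v_3 = [[1, -2, 0, 1]]^T

We seek v_1 ∈ ker((A + 2I)^3) \ ker((A + 2I)^2), then set v_{i+1} = (A + 2I) v_i.

One such chain is v_1 = [[-1, -1, 1, 2]]^T, v_2 = [[0, 1, 0, 0]]^T, v_3 = [[1, -2, 0, 1]]^T. Check: (A + 2I) v_3 = [[0, 0, 0, 0]]^T = 0.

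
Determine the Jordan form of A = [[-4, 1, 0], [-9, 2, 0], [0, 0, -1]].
J = [[-1, 1, 0], [0, -1, 0], [0, 0, -1]]

The characteristic polynomial is det(xI - A) = (x + 1)^3, so the eigenvalues are -1 (algebraic multiplicity 3).

For λ = -1: rank(A + I) = 1, rank((A + I)^2) = 0. The eigenspace has dimension 3 - 1 = 2, so there are 2 Jordan blocks; the rank sequence gives block sizes [2, 1].

Assembling the blocks gives the Jordan form J above.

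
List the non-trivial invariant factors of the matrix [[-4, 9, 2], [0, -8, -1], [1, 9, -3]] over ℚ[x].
(x + 5)^3

The Jordan structure of A has elementary divisors (x + 5)^3. Arranging the block sizes at each eigenvalue in decreasing order and taking row products gives the invariant factors.

Invariant factors (smallest first, each dividing the next): (x + 5)^3.

Check: the last factor (x + 5)^3 is the minimal polynomial, and the product (x + 5)^3 is the characteristic polynomial.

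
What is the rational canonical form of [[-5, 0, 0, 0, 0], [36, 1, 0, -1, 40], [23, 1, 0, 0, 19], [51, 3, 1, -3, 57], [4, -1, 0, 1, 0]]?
The invariant factors of A (the non-unit diagonal entries of the Smith normal form of xI - A over ℚ[x]) are x + 5, (x - 4)(x + 5)(x^2 + x + 2), each dividing the next. The characteristic polynomial is their product, (x - 4)(x + 5)^2(x^2 + x + 2).

The rational canonical form is the block-diagonal matrix of companion matrices C(f_i):
R = [[-5, 0, 0, 0, 0], [0, 0, 0, 0, 40], [0, 1, 0, 0, 18], [0, 0, 1, 0, 17], [0, 0, 0, 1, -2]].

Note the characteristic polynomial does not split into linear factors over ℚ, so A has no Jordan form over ℚ; the rational canonical form exists over any field.

R = [[-5, 0, 0, 0, 0], [0, 0, 0, 0, 40], [0, 1, 0, 0, 18], [0, 0, 1, 0, 17], [0, 0, 0, 1, -2]]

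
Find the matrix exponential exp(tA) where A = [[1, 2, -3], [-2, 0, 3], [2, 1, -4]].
A has Jordan form J = [[-1, 1, 0], [0, -1, 1], [0, 0, -1]] with A = PJP^{-1}, so e^{tA} = P e^{tJ} P^{-1}.

For a Jordan block J_k(λ), e^{tJ_k(λ)} = e^{λt} · (I + tN + t^2 N^2/2! + ... + t^{k-1} N^{k-1}/(k-1)!) where N is the nilpotent superdiagonal part.

Assembling the blocks and conjugating back gives the entries of e^{tA} as shown above.

e^{tA} = [[(-3*t^2 + 2*t + 1)*e^{-t}, t*(3*t + 4)*e^{-t}/2, 3*t*(3*t - 2)*e^{-t}/2], [-2*t*e^{-t}, (t + 1)*e^{-t}, 3*t*e^{-t}], [2*t*(1 - t)*e^{-t}, t*(t + 1)*e^{-t}, (3*t^2 - 3*t + 1)*e^{-t}]]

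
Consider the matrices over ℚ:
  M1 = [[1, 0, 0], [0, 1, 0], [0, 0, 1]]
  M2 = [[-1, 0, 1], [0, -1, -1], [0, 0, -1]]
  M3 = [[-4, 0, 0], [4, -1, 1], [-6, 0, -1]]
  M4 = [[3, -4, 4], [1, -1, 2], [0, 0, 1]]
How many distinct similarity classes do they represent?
4 classes: {M1}, {M2}, {M3}, {M4}

Characteristic polynomials: χ_{M1} = (x - 1)^3, χ_{M2} = (x + 1)^3, χ_{M3} = (x + 1)^2(x + 4), χ_{M4} = (x - 1)^3.

{M1}: invariant factors x - 1, x - 1, x - 1.

{M2}: invariant factors x + 1, (x + 1)^2.

{M3}: invariant factors (x + 1)^2(x + 4).

{M4}: invariant factors x - 1, (x - 1)^2.

Matrices are similar if and only if their invariant-factor lists agree; the partition into similarity classes is {M1}, {M2}, {M3}, {M4}.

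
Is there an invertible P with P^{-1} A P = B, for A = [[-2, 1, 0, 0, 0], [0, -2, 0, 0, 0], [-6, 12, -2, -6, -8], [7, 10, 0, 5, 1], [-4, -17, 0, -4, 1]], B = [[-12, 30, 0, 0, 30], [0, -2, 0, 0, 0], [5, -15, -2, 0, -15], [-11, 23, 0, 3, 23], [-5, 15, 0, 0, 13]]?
Both have characteristic polynomial (x - 3)^2(x + 2)^3, but the minimal polynomial of A is (x - 3)^2(x + 2)^2 while the minimal polynomial of B is (x - 3)^2(x + 2). The minimal polynomial is a similarity invariant, so A and B are not similar.

No.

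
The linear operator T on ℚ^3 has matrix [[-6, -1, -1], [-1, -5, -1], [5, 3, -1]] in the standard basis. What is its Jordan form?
J = [[-4, 1, 0], [0, -4, 1], [0, 0, -4]]

The characteristic polynomial is det(xI - A) = (x + 4)^3, so the eigenvalues are -4 (algebraic multiplicity 3).

For λ = -4: rank(A + 4I) = 2, rank((A + 4I)^2) = 1, rank((A + 4I)^3) = 0. The eigenspace has dimension 3 - 2 = 1, so there is 1 Jordan block; the rank sequence gives block sizes [3].

Assembling the blocks gives the Jordan form J above.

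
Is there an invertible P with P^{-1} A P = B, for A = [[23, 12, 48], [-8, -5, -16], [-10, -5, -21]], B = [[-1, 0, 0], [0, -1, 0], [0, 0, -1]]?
No.

Both have characteristic polynomial (x + 1)^3, but the minimal polynomial of A is (x + 1)^2 while the minimal polynomial of B is x + 1. The minimal polynomial is a similarity invariant, so A and B are not similar.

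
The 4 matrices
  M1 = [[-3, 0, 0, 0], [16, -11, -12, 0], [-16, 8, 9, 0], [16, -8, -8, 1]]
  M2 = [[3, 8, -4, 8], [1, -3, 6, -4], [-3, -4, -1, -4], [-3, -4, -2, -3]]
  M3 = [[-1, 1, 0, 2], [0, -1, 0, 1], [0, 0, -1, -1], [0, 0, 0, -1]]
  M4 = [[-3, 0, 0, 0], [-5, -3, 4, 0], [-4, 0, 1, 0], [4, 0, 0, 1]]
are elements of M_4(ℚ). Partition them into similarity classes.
3 classes: {M1}, {M2, M4}, {M3}

Characteristic polynomials: χ_{M1} = (x - 1)^2(x + 3)^2, χ_{M2} = (x - 1)^2(x + 3)^2, χ_{M3} = (x + 1)^4, χ_{M4} = (x - 1)^2(x + 3)^2.

{M1}: invariant factors (x - 1)(x + 3), (x - 1)(x + 3).

{M2, M4}: invariant factors x - 1, (x - 1)(x + 3)^2.

{M3}: invariant factors x + 1, (x + 1)^3.

Matrices are similar if and only if their invariant-factor lists agree; the partition into similarity classes is {M1}, {M2, M4}, {M3}.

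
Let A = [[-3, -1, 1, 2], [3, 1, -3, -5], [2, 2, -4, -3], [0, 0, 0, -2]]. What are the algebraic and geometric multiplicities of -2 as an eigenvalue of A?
algebraic multiplicity 4, geometric multiplicity 2

The characteristic polynomial is (x + 2)^4, so the factor x + 2 appears with exponent 4: the algebraic multiplicity is 4.

rank(A + 2I) = 2, so the eigenspace has dimension 4 - 2 = 2: the geometric multiplicity is 2.

Since 2 < 4, A is not diagonalizable.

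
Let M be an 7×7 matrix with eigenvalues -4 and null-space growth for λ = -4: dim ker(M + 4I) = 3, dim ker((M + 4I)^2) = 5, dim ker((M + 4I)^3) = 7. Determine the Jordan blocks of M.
Jordan blocks: (-4, 3), (-4, 3), (-4, 1)

λ = -4: successive nullity increments [3, 2, 2] count blocks of size ≥ k; block sizes are [3, 3, 1].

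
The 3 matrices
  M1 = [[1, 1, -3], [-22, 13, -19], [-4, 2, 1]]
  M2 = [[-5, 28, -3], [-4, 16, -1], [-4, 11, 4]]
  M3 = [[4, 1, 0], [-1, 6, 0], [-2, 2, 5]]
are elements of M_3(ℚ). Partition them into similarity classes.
2 classes: {M1, M2}, {M3}

Characteristic polynomials: χ_{M1} = (x - 5)^3, χ_{M2} = (x - 5)^3, χ_{M3} = (x - 5)^3.

{M1, M2}: invariant factors (x - 5)^3.

{M3}: invariant factors x - 5, (x - 5)^2.

Matrices are similar if and only if their invariant-factor lists agree; the partition into similarity classes is {M1, M2}, {M3}.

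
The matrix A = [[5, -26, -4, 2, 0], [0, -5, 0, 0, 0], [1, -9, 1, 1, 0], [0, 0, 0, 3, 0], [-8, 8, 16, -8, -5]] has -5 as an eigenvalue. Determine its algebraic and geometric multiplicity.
The characteristic polynomial is (x - 3)^3(x + 5)^2, so the factor x + 5 appears with exponent 2: the algebraic multiplicity is 2.

rank(A + 5I) = 3, so the eigenspace has dimension 5 - 3 = 2: the geometric multiplicity is 2.

algebraic multiplicity 2, geometric multiplicity 2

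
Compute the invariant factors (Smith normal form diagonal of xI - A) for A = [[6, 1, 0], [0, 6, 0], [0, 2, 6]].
The Jordan structure of A has elementary divisors (x - 6)^2, (x - 6). Arranging the block sizes at each eigenvalue in decreasing order and taking row products gives the invariant factors.

Invariant factors (smallest first, each dividing the next): x - 6, (x - 6)^2.

Check: the last factor (x - 6)^2 is the minimal polynomial, and the product (x - 6)^3 is the characteristic polynomial.

x - 6, (x - 6)^2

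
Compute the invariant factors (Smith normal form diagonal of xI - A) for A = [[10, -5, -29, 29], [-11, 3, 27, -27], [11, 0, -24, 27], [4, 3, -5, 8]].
(x - 3)(x + 2)^3

The Jordan structure of A has elementary divisors (x + 2)^3, (x - 3). Arranging the block sizes at each eigenvalue in decreasing order and taking row products gives the invariant factors.

Invariant factors (smallest first, each dividing the next): (x - 3)(x + 2)^3.

Check: the last factor (x - 3)(x + 2)^3 is the minimal polynomial, and the product (x - 3)(x + 2)^3 is the characteristic polynomial.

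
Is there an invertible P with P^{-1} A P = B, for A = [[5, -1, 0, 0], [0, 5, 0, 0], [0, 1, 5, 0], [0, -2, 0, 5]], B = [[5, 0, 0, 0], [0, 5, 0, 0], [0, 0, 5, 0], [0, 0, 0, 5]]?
No.

Both have characteristic polynomial (x - 5)^4, but the minimal polynomial of A is (x - 5)^2 while the minimal polynomial of B is x - 5. The minimal polynomial is a similarity invariant, so A and B are not similar.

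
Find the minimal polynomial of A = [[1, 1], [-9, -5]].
m_A(x) = (x + 2)^2

The characteristic polynomial factors as (x + 2)^2. The minimal polynomial is ∏(x - λ)^{k_λ} where k_λ is the size of the largest Jordan block at λ.

For λ = -2: rank(A + 2I) = 1, and the largest Jordan block has size 2 (the smallest k with rank((A + 2I)^k) = rank((A + 2I)^(k+1))).

So m_A(x) = (x + 2)^2.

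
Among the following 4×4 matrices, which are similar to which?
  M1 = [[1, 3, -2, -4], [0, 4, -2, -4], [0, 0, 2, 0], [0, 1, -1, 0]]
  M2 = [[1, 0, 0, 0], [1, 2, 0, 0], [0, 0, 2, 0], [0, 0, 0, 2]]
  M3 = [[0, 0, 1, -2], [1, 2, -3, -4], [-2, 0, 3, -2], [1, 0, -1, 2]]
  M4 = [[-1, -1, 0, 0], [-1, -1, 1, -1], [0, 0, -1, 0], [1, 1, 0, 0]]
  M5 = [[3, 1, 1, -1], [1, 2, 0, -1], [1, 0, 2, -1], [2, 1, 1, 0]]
Characteristic polynomials: χ_{M1} = (x - 2)^3(x - 1), χ_{M2} = (x - 2)^3(x - 1), χ_{M3} = (x - 2)^3(x - 1), χ_{M4} = x(x + 1)^3, χ_{M5} = (x - 2)^3(x - 1).

{M1, M3, M5}: invariant factors x - 2, (x - 2)^2(x - 1).

{M2}: invariant factors x - 2, x - 2, (x - 2)(x - 1).

{M4}: invariant factors x(x + 1)^3.

Matrices are similar if and only if their invariant-factor lists agree; the partition into similarity classes is {M1, M3, M5}, {M2}, {M4}.

3 classes: {M1, M3, M5}, {M2}, {M4}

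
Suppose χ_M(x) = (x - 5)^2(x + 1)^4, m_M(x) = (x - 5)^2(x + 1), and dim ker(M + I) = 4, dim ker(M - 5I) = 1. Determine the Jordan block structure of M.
λ = -1: algebraic multiplicity 4 (exponent in χ_M), largest block size 1 (exponent in m_M), 4 blocks (geometric multiplicity). These force block sizes [1, 1, 1, 1].
λ = 5: algebraic multiplicity 2 (exponent in χ_M), largest block size 2 (exponent in m_M), 1 block (geometric multiplicity). This forces block sizes [2].

Jordan blocks: (-1, 1), (-1, 1), (-1, 1), (-1, 1), (5, 2)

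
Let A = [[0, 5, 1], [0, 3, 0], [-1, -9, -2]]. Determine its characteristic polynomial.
χ_A(x) = (x - 3)(x + 1)^2

xI - A = [[x, -5, -1], [0, x - 3, 0], [1, 9, x + 2]].

Expanding det(xI - A) along the first row:
det(xI - A) = + (x)·det([[x - 3, 0], [9, x + 2]]) - (-5)·det([[0, 0], [1, x + 2]]) + (-1)·det([[0, x - 3], [1, 9]]).

Evaluating gives χ_A(x) = x^3 - x^2 - 5x - 3 = (x - 3)(x + 1)^2.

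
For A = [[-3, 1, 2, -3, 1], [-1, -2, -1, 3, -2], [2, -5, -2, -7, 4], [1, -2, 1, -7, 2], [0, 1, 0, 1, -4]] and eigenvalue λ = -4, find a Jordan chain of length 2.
v_1 = [[0, 1, 0, 0, 0]]^T, v_2 = [[1, 2, -5, -2, 1]]^T

We seek v_1 ∈ ker((A + 4I)^2) \ ker(A + 4I), then set v_{i+1} = (A + 4I) v_i.

One such chain is v_1 = [[0, 1, 0, 0, 0]]^T, v_2 = [[1, 2, -5, -2, 1]]^T. Check: (A + 4I) v_2 = [[0, 0, 0, 0, 0]]^T = 0.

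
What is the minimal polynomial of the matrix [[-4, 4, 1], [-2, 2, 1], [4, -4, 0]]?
The characteristic polynomial factors as x^2(x + 2). The minimal polynomial is ∏(x - λ)^{k_λ} where k_λ is the size of the largest Jordan block at λ.

For λ = -2: rank(A + 2I) = 2, and the largest Jordan block has size 1 (the smallest k with rank((A + 2I)^k) = rank((A + 2I)^(k+1))).
For λ = 0: rank(A) = 2, and the largest Jordan block has size 2 (the smallest k with rank(A^k) = rank(A^(k+1))).

So m_A(x) = x^2(x + 2).

m_A(x) = x^2(x + 2)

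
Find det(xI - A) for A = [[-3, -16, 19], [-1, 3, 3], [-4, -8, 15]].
xI - A = [[x + 3, 16, -19], [1, x - 3, -3], [4, 8, x - 15]].

Expanding det(xI - A) along the first row:
det(xI - A) = + (x + 3)·det([[x - 3, -3], [8, x - 15]]) - (16)·det([[1, -3], [4, x - 15]]) + (-19)·det([[1, x - 3], [4, 8]]).

Evaluating gives χ_A(x) = x^3 - 15x^2 + 75x - 125 = (x - 5)^3.

χ_A(x) = (x - 5)^3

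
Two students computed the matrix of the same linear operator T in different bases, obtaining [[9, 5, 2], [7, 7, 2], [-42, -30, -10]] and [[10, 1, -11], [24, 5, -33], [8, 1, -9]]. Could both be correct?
Yes.

Two matrices over a field are similar if and only if they have the same invariant factors.

Both A and B have characteristic polynomial (x - 2)^3 and minimal polynomial (x - 2)^2. Computing further, both have invariant factors x - 2, (x - 2)^2. Hence A and B are similar.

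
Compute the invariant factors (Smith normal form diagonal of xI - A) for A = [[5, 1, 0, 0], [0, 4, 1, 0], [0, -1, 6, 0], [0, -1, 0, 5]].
x - 5, (x - 5)^3

The Jordan structure of A has elementary divisors (x - 5)^3, (x - 5). Arranging the block sizes at each eigenvalue in decreasing order and taking row products gives the invariant factors.

Invariant factors (smallest first, each dividing the next): x - 5, (x - 5)^3.

Check: the last factor (x - 5)^3 is the minimal polynomial, and the product (x - 5)^4 is the characteristic polynomial.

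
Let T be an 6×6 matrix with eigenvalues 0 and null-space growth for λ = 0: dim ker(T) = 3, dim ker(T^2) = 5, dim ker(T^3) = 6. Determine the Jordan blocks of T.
Jordan blocks: (0, 3), (0, 2), (0, 1)

λ = 0: successive nullity increments [3, 2, 1] count blocks of size ≥ k; block sizes are [3, 2, 1].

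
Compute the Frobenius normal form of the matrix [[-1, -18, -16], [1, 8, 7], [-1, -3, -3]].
The invariant factors of A (the non-unit diagonal entries of the Smith normal form of xI - A over ℚ[x]) are (x - 5)(x^2 + x - 1), each dividing the next. The characteristic polynomial is their product, (x - 5)(x^2 + x - 1).

The rational canonical form is the block-diagonal matrix of companion matrices C(f_i):
R = [[0, 0, -5], [1, 0, 6], [0, 1, 4]].

Note the characteristic polynomial does not split into linear factors over ℚ, so A has no Jordan form over ℚ; the rational canonical form exists over any field.

R = [[0, 0, -5], [1, 0, 6], [0, 1, 4]]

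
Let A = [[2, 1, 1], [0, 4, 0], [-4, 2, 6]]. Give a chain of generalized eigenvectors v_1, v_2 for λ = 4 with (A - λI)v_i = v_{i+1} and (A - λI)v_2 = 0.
v_1 = [[0, 0, 1]]^T, v_2 = [[1, 0, 2]]^T

We seek v_1 ∈ ker((A - 4I)^2) \ ker(A - 4I), then set v_{i+1} = (A - 4I) v_i.

One such chain is v_1 = [[0, 0, 1]]^T, v_2 = [[1, 0, 2]]^T. Check: (A - 4I) v_2 = [[0, 0, 0]]^T = 0.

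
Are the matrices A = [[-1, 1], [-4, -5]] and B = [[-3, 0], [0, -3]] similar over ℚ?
No.

Both have characteristic polynomial (x + 3)^2, but the minimal polynomial of A is (x + 3)^2 while the minimal polynomial of B is x + 3. The minimal polynomial is a similarity invariant, so A and B are not similar.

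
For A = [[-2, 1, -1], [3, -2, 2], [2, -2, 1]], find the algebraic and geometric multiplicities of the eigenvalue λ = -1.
algebraic multiplicity 3, geometric multiplicity 1

The characteristic polynomial is (x + 1)^3, so the factor x + 1 appears with exponent 3: the algebraic multiplicity is 3.

rank(A + I) = 2, so the eigenspace has dimension 3 - 2 = 1: the geometric multiplicity is 1.

Since 1 < 3, A is not diagonalizable.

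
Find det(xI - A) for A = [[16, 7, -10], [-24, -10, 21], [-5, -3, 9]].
χ_A(x) = (x - 5)^3

xI - A = [[x - 16, -7, 10], [24, x + 10, -21], [5, 3, x - 9]].

Expanding det(xI - A) along the first row:
det(xI - A) = + (x - 16)·det([[x + 10, -21], [3, x - 9]]) - (-7)·det([[24, -21], [5, x - 9]]) + (10)·det([[24, x + 10], [5, 3]]).

Evaluating gives χ_A(x) = x^3 - 15x^2 + 75x - 125 = (x - 5)^3.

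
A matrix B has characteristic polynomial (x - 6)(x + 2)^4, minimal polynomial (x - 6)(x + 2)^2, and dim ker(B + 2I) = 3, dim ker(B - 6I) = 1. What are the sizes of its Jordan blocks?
Jordan blocks: (-2, 2), (-2, 1), (-2, 1), (6, 1)

λ = -2: algebraic multiplicity 4 (exponent in χ_B), largest block size 2 (exponent in m_B), 3 blocks (geometric multiplicity). These force block sizes [2, 1, 1].
λ = 6: algebraic multiplicity 1 (exponent in χ_B), largest block size 1 (exponent in m_B), 1 block (geometric multiplicity). This forces block sizes [1].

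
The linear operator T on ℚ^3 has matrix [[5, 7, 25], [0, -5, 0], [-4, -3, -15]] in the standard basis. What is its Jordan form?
J = [[-5, 1, 0], [0, -5, 1], [0, 0, -5]]

The characteristic polynomial is det(xI - A) = (x + 5)^3, so the eigenvalues are -5 (algebraic multiplicity 3).

For λ = -5: rank(A + 5I) = 2, rank((A + 5I)^2) = 1, rank((A + 5I)^3) = 0. The eigenspace has dimension 3 - 2 = 1, so there is 1 Jordan block; the rank sequence gives block sizes [3].

Assembling the blocks gives the Jordan form J above.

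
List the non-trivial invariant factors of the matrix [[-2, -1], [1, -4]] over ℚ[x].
(x + 3)^2

The Jordan structure of A has elementary divisors (x + 3)^2. Arranging the block sizes at each eigenvalue in decreasing order and taking row products gives the invariant factors.

Invariant factors (smallest first, each dividing the next): (x + 3)^2.

Check: the last factor (x + 3)^2 is the minimal polynomial, and the product (x + 3)^2 is the characteristic polynomial.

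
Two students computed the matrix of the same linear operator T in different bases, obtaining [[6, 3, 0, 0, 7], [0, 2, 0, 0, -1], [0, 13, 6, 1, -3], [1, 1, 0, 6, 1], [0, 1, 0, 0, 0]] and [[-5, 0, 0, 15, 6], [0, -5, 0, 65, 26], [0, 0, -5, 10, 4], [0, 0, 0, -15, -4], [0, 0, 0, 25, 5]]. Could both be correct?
No.

trace(A) = 20 but trace(B) = -25. The trace is a similarity invariant, so A and B are not similar.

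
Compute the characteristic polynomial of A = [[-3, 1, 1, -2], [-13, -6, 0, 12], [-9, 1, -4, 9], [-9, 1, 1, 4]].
χ_A(x) = (x - 6)(x + 5)^3

xI - A = [[x + 3, -1, -1, 2], [13, x + 6, 0, -12], [9, -1, x + 4, -9], [9, -1, -1, x - 4]].

Expanding det(xI - A) along the first row:
det(xI - A) = + (x + 3)·det([[x + 6, 0, -12], [-1, x + 4, -9], [-1, -1, x - 4]]) - (-1)·det([[13, 0, -12], [9, x + 4, -9], [9, -1, x - 4]]) + (-1)·det([[13, x + 6, -12], [9, -1, -9], [9, -1, x - 4]]) - (2)·det([[13, x + 6, 0], [9, -1, x + 4], [9, -1, -1]]).

Evaluating gives χ_A(x) = x^4 + 9x^3 - 15x^2 - 325x - 750 = (x - 6)(x + 5)^3.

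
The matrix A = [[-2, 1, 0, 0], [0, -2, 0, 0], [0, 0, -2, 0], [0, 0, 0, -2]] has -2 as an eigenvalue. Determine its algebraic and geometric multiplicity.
algebraic multiplicity 4, geometric multiplicity 3

The characteristic polynomial is (x + 2)^4, so the factor x + 2 appears with exponent 4: the algebraic multiplicity is 4.

rank(A + 2I) = 1, so the eigenspace has dimension 4 - 1 = 3: the geometric multiplicity is 3.

Since 3 < 4, A is not diagonalizable.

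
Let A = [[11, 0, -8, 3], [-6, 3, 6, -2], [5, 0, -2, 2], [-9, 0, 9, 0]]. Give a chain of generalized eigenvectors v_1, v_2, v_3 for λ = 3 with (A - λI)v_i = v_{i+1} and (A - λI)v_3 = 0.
v_1 = [[-2, 0, -1, 2]]^T, v_2 = [[-2, 2, -1, 3]]^T, v_3 = [[1, 0, 1, 0]]^T

We seek v_1 ∈ ker((A - 3I)^3) \ ker((A - 3I)^2), then set v_{i+1} = (A - 3I) v_i.

One such chain is v_1 = [[-2, 0, -1, 2]]^T, v_2 = [[-2, 2, -1, 3]]^T, v_3 = [[1, 0, 1, 0]]^T. Check: (A - 3I) v_3 = [[0, 0, 0, 0]]^T = 0.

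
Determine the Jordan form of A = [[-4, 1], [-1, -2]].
J = [[-3, 1], [0, -3]]

The characteristic polynomial is det(xI - A) = (x + 3)^2, so the eigenvalues are -3 (algebraic multiplicity 2).

For λ = -3: rank(A + 3I) = 1, rank((A + 3I)^2) = 0. The eigenspace has dimension 2 - 1 = 1, so there is 1 Jordan block; the rank sequence gives block sizes [2].

Assembling the blocks gives the Jordan form J above.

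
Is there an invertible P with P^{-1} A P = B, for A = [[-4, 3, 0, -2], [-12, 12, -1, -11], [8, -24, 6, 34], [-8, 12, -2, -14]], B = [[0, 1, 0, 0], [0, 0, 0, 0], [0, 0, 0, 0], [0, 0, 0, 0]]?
No.

Both have characteristic polynomial x^4, but the minimal polynomial of A is x^3 while the minimal polynomial of B is x^2. The minimal polynomial is a similarity invariant, so A and B are not similar.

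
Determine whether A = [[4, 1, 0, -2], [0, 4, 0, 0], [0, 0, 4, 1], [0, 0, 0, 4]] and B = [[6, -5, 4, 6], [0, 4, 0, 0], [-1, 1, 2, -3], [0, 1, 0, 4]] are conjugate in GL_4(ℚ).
Yes.

Two matrices over a field are similar if and only if they have the same invariant factors.

Both A and B have characteristic polynomial (x - 4)^4 and minimal polynomial (x - 4)^2. Computing further, both have invariant factors (x - 4)^2, (x - 4)^2. Hence A and B are similar.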